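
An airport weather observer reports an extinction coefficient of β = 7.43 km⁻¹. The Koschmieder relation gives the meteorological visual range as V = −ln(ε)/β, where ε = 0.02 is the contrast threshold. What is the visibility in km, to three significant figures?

V = −ln(0.02) / 7.43 = 3.912 / 7.43 = 0.5265 km.

0.527 km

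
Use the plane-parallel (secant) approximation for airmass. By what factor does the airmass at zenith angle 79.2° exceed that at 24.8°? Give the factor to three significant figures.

X(79.2°)/X(24.8°) = sec 79.2° / sec 24.8° = cos 24.8° / cos 79.2° = 0.9078/0.1874 = 4.8445.

4.84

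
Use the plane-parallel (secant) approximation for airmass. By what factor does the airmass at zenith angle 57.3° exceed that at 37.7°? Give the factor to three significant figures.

1.46

X(57.3°)/X(37.7°) = sec 57.3° / sec 37.7° = cos 37.7° / cos 57.3° = 0.7912/0.5402 = 1.4646.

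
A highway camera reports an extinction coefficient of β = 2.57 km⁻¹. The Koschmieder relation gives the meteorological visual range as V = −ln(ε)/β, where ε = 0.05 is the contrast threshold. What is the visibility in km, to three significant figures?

V = −ln(0.05) / 2.57 = 2.996 / 2.57 = 1.1657 km.

1.17 km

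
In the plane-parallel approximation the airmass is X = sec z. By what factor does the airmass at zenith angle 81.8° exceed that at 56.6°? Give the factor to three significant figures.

X(81.8°)/X(56.6°) = sec 81.8° / sec 56.6° = cos 56.6° / cos 81.8° = 0.5505/0.1426 = 3.8595.

3.86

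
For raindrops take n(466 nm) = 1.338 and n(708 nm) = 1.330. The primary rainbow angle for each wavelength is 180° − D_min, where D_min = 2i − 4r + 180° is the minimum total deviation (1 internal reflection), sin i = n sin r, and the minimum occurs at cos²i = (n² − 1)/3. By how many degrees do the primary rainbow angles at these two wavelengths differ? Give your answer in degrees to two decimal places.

At 466 nm (n = 1.338): cos²i = 0.26341 → i = 59.120°, r = 39.899°, D_min = 138.643°, rainbow angle = 41.357°.
At 708 nm (n = 1.330): cos²i = 0.25630 → i = 59.585°, r = 40.422°, D_min = 137.484°, rainbow angle = 42.516°.
Angular width = |41.357° − 42.516°| = 1.160°.

1.16°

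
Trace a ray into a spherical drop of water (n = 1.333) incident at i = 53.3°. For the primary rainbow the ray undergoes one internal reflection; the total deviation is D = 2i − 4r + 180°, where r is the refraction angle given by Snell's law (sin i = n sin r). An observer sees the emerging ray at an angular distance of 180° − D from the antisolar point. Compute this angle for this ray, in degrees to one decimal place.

41.3°

sin r = sin 53.3° / 1.333 = 0.8018/1.333 = 0.6015; r = 36.98°.
D = 2·53.3° − 4·36.98° + 180° = 106.60° − 147.90° + 180° = 138.70°.
Angle from antisolar point = 180° − D = 41.30°.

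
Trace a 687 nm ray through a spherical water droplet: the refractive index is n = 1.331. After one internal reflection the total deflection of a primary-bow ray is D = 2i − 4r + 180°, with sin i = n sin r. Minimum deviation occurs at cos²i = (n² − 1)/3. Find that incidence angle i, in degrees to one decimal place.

cos²i = (1.331² − 1)/3 = (1.77156 − 1)/3 = 0.25719.
cos i = 0.50714, so i = 59.527°.

59.5°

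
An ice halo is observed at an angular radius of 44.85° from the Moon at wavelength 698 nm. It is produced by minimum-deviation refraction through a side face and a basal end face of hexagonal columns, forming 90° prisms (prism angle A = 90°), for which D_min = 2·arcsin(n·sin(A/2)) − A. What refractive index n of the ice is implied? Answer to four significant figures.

Rearranging: n = sin((D_min + A)/2) / sin(A/2).
(D_min + A)/2 = (44.85° + 90°)/2 = 67.425°.
n = sin 67.425° / sin 45° = 0.9234 / 0.7071 = 1.3059.

1.306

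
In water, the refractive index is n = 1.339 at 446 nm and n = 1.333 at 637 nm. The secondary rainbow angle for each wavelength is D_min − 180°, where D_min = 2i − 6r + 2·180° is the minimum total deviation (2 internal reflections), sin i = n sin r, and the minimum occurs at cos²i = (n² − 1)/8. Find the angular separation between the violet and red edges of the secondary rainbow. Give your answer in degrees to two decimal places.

1.56°

At 446 nm (n = 1.339): cos²i = 0.09912 → i = 71.650°, r = 45.141°, D_min = 232.451°, rainbow angle = 52.451°.
At 637 nm (n = 1.333): cos²i = 0.09711 → i = 71.843°, r = 45.466°, D_min = 230.891°, rainbow angle = 50.891°.
Angular width = |52.451° − 50.891°| = 1.560°.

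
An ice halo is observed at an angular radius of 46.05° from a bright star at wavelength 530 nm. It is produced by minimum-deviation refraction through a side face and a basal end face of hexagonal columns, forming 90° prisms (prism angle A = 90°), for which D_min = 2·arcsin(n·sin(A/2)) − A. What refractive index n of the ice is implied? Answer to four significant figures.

Rearranging: n = sin((D_min + A)/2) / sin(A/2).
(D_min + A)/2 = (46.05° + 90°)/2 = 68.025°.
n = sin 68.025° / sin 45° = 0.9273 / 0.7071 = 1.3115.

1.311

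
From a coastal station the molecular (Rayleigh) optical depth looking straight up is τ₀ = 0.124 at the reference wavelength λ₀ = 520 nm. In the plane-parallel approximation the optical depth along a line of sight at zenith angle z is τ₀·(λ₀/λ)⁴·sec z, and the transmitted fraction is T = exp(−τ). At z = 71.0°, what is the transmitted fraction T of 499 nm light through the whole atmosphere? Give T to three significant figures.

sec 71.0° = 3.0716.
τ = 0.124 × (520/499)⁴ × 3.0716 = 0.124 × 1.1793 × 3.0716 = 0.4491.
T = exp(−0.4491) = 0.6382.

0.638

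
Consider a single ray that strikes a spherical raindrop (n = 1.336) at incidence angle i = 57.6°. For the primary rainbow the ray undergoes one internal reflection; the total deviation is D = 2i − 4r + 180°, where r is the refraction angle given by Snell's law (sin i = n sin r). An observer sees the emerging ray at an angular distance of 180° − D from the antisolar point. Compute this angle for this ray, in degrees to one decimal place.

41.6°

sin r = sin 57.6° / 1.336 = 0.8443/1.336 = 0.6320; r = 39.20°.
D = 2·57.6° − 4·39.20° + 180° = 115.20° − 156.79° + 180° = 138.41°.
Angle from antisolar point = 180° − D = 41.59°.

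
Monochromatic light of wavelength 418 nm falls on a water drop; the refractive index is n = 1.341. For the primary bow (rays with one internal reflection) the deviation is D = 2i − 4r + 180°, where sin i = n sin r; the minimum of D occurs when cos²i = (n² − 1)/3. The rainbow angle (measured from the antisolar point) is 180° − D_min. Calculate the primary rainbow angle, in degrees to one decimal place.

cos²i = (1.79828 − 1)/3 = 0.26609; i = arccos(0.51584) = 58.946°.
sin r = sin 58.946°/1.341 = 0.63884; r = 39.705°.
D_min = 2·58.946° − 4·39.705° + 180° = 139.071°.
Rainbow angle = 180° − D_min = 40.929°.

40.9°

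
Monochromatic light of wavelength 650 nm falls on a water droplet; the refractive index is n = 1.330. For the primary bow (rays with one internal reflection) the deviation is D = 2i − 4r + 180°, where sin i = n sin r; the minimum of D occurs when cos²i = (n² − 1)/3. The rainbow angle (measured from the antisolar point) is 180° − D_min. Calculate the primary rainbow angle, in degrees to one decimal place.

42.5°

cos²i = (1.76890 − 1)/3 = 0.25630; i = arccos(0.50626) = 59.585°.
sin r = sin 59.585°/1.330 = 0.64841; r = 40.422°.
D_min = 2·59.585° − 4·40.422° + 180° = 137.484°.
Rainbow angle = 180° − D_min = 42.516°.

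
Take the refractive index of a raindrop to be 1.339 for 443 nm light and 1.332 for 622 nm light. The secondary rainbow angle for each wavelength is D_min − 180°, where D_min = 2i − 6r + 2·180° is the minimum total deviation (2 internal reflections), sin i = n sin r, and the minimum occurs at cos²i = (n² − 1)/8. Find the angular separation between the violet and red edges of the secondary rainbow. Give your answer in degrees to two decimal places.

At 443 nm (n = 1.339): cos²i = 0.09912 → i = 71.650°, r = 45.141°, D_min = 232.451°, rainbow angle = 52.451°.
At 622 nm (n = 1.332): cos²i = 0.09678 → i = 71.875°, r = 45.520°, D_min = 230.628°, rainbow angle = 50.628°.
Angular width = |52.451° − 50.628°| = 1.823°.

1.82°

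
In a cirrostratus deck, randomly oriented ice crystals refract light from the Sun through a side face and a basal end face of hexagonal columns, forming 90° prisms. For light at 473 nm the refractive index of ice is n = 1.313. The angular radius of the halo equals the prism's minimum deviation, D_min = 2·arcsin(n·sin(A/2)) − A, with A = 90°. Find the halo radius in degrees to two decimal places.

46.38°

n·sin(A/2) = 1.313 × sin 45° = 1.313 × 0.7071 = 0.9284.
D_min = 2·arcsin(0.9284) − 90° = 2 × 68.192° − 90° = 46.383°.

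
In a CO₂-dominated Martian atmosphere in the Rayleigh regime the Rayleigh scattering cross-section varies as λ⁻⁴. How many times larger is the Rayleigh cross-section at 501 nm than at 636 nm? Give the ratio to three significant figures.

2.60

Rayleigh scattering ∝ λ⁻⁴, so the ratio of coefficients is the inverse fourth power of the wavelength ratio.
σ(501)/σ(636) = (636/501)⁴ = (1.2695)⁴ = 2.597.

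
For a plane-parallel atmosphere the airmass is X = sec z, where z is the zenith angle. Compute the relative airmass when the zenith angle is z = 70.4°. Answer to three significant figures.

X = sec z = 1/cos 70.4° = 1/0.3355 = 2.9811.

2.98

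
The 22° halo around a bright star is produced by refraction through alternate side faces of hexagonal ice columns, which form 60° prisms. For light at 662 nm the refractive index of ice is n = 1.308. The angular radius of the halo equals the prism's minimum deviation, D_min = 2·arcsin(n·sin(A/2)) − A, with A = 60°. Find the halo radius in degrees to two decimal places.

n·sin(A/2) = 1.308 × sin 30° = 1.308 × 0.5000 = 0.6540.
D_min = 2·arcsin(0.6540) − 60° = 2 × 40.844° − 60° = 21.688°.

21.69°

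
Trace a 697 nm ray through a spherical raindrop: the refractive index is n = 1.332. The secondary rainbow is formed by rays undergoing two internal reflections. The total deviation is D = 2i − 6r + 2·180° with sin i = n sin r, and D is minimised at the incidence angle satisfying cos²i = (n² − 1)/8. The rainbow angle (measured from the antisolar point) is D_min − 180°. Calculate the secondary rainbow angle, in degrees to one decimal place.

cos²i = (1.77422 − 1)/8 = 0.09678; i = arccos(0.31109) = 71.875°.
sin r = sin 71.875°/1.332 = 0.71350; r = 45.520°.
D_min = 2·71.875° − 6·45.520° + 360° = 230.628°.
Rainbow angle = D_min − 180° = 50.628°.

50.6°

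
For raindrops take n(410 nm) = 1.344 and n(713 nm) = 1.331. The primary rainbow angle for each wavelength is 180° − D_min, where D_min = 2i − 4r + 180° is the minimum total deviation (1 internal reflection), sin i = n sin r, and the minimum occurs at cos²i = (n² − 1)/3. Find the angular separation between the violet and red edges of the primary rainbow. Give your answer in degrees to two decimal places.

1.86°

At 410 nm (n = 1.344): cos²i = 0.26878 → i = 58.772°, r = 39.512°, D_min = 139.495°, rainbow angle = 40.505°.
At 713 nm (n = 1.331): cos²i = 0.25719 → i = 59.527°, r = 40.356°, D_min = 137.630°, rainbow angle = 42.370°.
Angular width = |40.505° − 42.370°| = 1.865°.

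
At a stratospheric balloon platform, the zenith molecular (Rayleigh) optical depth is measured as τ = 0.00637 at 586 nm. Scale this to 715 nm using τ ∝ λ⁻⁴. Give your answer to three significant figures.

0.00287

τ(715 nm) = τ(586 nm) × (586/715)⁴ = 0.00637 × (0.8196)⁴ = 0.00637 × 0.4512 = 0.0029.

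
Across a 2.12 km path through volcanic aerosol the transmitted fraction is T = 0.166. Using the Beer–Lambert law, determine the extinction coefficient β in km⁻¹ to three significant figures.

0.847 km⁻¹

Beer–Lambert: T = exp(−βL) ⇒ β = −ln(T)/L = −ln(0.166)/2.12 = 1.7958/2.12 = 0.8471 km⁻¹.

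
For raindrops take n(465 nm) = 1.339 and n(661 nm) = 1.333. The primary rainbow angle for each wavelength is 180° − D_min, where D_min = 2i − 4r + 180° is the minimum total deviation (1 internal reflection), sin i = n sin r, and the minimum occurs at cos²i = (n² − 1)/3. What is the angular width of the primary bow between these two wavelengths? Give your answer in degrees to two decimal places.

At 465 nm (n = 1.339): cos²i = 0.26431 → i = 59.062°, r = 39.834°, D_min = 138.786°, rainbow angle = 41.214°.
At 661 nm (n = 1.333): cos²i = 0.25896 → i = 59.410°, r = 40.225°, D_min = 137.922°, rainbow angle = 42.078°.
Angular width = |41.214° − 42.078°| = 0.865°.

0.86°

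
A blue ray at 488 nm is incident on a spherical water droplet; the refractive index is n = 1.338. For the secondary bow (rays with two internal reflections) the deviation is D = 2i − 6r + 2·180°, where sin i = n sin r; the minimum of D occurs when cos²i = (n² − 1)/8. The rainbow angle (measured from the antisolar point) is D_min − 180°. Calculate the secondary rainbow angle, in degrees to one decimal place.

52.2°

cos²i = (1.79024 − 1)/8 = 0.09878; i = arccos(0.31429) = 71.682°.
sin r = sin 71.682°/1.338 = 0.70951; r = 45.195°.
D_min = 2·71.682° − 6·45.195° + 360° = 232.193°.
Rainbow angle = D_min − 180° = 52.193°.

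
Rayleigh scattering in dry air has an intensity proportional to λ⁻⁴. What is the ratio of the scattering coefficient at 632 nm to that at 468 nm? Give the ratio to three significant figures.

Rayleigh scattering ∝ λ⁻⁴, so the ratio of coefficients is the inverse fourth power of the wavelength ratio.
σ(632)/σ(468) = (468/632)⁴ = (0.7405)⁴ = 0.3007.

0.301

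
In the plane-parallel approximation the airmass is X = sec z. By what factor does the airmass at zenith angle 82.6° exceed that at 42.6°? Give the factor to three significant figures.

X(82.6°)/X(42.6°) = sec 82.6° / sec 42.6° = cos 42.6° / cos 82.6° = 0.7361/0.1288 = 5.7152.

5.72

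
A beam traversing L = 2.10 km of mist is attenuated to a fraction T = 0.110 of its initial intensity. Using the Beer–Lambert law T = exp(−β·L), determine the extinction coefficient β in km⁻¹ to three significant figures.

1.05 km⁻¹

Beer–Lambert: T = exp(−βL) ⇒ β = −ln(T)/L = −ln(0.110)/2.10 = 2.2073/2.10 = 1.051 km⁻¹.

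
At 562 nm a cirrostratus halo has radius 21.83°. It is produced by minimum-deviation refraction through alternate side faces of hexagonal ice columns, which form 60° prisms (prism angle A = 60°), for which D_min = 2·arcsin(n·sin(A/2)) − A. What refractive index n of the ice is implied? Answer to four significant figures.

1.310

Rearranging: n = sin((D_min + A)/2) / sin(A/2).
(D_min + A)/2 = (21.83° + 60°)/2 = 40.915°.
n = sin 40.915° / sin 30° = 0.6549 / 0.5000 = 1.3099.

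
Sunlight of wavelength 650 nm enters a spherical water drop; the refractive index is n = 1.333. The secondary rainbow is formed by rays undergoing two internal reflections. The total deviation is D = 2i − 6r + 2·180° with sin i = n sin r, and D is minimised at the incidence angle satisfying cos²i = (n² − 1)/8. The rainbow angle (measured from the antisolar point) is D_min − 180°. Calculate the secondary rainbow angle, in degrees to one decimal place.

cos²i = (1.77689 − 1)/8 = 0.09711; i = arccos(0.31163) = 71.843°.
sin r = sin 71.843°/1.333 = 0.71283; r = 45.466°.
D_min = 2·71.843° − 6·45.466° + 360° = 230.891°.
Rainbow angle = D_min − 180° = 50.891°.

50.9°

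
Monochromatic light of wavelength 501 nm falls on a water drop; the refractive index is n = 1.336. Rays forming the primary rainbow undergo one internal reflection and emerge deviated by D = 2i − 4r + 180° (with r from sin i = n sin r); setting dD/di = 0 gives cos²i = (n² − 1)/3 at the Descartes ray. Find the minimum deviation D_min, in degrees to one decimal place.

138.4°

cos²i = (1.78490 − 1)/3 = 0.26163; i = arccos(0.51150) = 59.236°.
sin r = sin 59.236°/1.336 = 0.64318; r = 40.029°.
D_min = 2·59.236° − 4·40.029° + 180° = 138.356°.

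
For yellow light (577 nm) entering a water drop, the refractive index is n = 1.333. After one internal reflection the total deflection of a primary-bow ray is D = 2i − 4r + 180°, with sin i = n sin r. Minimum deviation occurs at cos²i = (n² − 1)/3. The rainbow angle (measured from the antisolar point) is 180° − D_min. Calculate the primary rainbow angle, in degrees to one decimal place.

42.1°

cos²i = (1.77689 − 1)/3 = 0.25896; i = arccos(0.50888) = 59.410°.
sin r = sin 59.410°/1.333 = 0.64579; r = 40.225°.
D_min = 2·59.410° − 4·40.225° + 180° = 137.922°.
Rainbow angle = 180° − D_min = 42.078°.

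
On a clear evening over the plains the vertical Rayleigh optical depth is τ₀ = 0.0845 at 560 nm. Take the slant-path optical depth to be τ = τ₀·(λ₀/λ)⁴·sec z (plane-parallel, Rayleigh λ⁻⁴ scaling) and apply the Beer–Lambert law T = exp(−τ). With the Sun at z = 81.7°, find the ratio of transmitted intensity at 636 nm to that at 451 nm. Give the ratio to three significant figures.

2.83

Airmass: sec 81.7° = 6.9273.
τ(636 nm) = 0.0845 × (560/636)⁴ × 6.9273 = 0.0845 × 0.6011 × 6.9273 = 0.3518.
τ(451 nm) = 0.0845 × (560/451)⁴ × 6.9273 = 0.0845 × 2.3771 × 6.9273 = 1.3914.
T(636)/T(451) = exp(τ_B − τ_A) = exp(1.0396) = 2.8281.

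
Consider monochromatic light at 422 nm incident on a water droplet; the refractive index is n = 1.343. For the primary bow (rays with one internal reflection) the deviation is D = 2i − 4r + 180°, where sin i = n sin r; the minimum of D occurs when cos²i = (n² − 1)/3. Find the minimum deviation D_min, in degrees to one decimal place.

cos²i = (1.80365 − 1)/3 = 0.26788; i = arccos(0.51757) = 58.830°.
sin r = sin 58.830°/1.343 = 0.63711; r = 39.577°.
D_min = 2·58.830° − 4·39.577° + 180° = 139.354°.

139.4°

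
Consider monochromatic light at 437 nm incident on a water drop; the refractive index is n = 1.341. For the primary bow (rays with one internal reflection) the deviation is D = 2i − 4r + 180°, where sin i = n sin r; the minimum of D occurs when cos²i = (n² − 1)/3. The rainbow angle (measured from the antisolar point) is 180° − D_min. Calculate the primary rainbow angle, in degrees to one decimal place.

cos²i = (1.79828 − 1)/3 = 0.26609; i = arccos(0.51584) = 58.946°.
sin r = sin 58.946°/1.341 = 0.63884; r = 39.705°.
D_min = 2·58.946° − 4·39.705° + 180° = 139.071°.
Rainbow angle = 180° − D_min = 40.929°.

40.9°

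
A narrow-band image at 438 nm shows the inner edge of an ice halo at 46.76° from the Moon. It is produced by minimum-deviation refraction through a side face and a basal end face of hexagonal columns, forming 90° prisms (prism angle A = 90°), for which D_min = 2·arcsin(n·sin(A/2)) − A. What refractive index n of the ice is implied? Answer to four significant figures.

Rearranging: n = sin((D_min + A)/2) / sin(A/2).
(D_min + A)/2 = (46.76° + 90°)/2 = 68.380°.
n = sin 68.380° / sin 45° = 0.9296 / 0.7071 = 1.3147.

1.315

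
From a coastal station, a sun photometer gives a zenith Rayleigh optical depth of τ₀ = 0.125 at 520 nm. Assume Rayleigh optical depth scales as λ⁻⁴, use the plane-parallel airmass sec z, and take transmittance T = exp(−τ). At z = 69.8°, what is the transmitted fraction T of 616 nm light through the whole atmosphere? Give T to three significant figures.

sec 69.8° = 2.8960.
τ = 0.125 × (520/616)⁴ × 2.8960 = 0.125 × 0.5078 × 2.8960 = 0.1838.
T = exp(−0.1838) = 0.8321.

0.832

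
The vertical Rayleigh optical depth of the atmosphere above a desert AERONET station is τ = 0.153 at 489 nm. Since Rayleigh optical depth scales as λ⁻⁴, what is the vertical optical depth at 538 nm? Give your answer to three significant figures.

τ(538 nm) = τ(489 nm) × (489/538)⁴ = 0.153 × (0.9089)⁴ = 0.153 × 0.6825 = 0.1044.

0.104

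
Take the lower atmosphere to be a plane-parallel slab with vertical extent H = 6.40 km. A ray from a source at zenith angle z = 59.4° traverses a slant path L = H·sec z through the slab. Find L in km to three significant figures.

12.6 km

sec z = 1/cos 59.4° = 1.9645.
L = 6.40 × 1.9645 = 12.573 km.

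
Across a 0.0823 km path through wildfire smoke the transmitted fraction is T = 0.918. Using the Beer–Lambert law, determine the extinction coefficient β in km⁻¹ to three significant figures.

1.04 km⁻¹

Beer–Lambert: T = exp(−βL) ⇒ β = −ln(T)/L = −ln(0.918)/0.0823 = 0.0856/0.0823 = 1.04 km⁻¹.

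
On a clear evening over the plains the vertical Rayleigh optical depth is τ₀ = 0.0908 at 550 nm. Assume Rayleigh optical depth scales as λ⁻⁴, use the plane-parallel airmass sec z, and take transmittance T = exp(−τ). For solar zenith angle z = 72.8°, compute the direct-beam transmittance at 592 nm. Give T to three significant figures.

sec 72.8° = 3.3817.
τ = 0.0908 × (550/592)⁴ × 3.3817 = 0.0908 × 0.7450 × 3.3817 = 0.2288.
T = exp(−0.2288) = 0.7955.

0.796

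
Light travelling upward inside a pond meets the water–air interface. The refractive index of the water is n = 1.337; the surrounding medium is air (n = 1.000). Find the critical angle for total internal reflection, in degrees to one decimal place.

sin θ_c = n_air / n = 1.000 / 1.337 = 0.7479.
θ_c = arcsin(0.7479) = 48.41°.

48.4°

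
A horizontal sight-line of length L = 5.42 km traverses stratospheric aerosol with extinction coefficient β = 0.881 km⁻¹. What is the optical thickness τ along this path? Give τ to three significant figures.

4.78

τ = β·L = 0.881 × 5.42 = 4.7750.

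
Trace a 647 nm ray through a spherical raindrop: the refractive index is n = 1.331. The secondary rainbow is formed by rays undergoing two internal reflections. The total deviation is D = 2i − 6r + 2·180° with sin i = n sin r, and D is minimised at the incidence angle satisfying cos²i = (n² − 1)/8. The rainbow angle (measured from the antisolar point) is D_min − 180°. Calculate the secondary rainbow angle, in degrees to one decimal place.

cos²i = (1.77156 − 1)/8 = 0.09645; i = arccos(0.31056) = 71.907°.
sin r = sin 71.907°/1.331 = 0.71417; r = 45.575°.
D_min = 2·71.907° − 6·45.575° + 360° = 230.365°.
Rainbow angle = D_min − 180° = 50.365°.

50.4°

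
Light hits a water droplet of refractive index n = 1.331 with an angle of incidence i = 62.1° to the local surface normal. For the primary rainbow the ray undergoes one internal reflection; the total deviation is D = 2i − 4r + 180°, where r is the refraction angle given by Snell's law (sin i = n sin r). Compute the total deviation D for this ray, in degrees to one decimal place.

137.8°

sin r = sin 62.1° / 1.331 = 0.8838/1.331 = 0.6640; r = 41.60°.
D = 2·62.1° − 4·41.60° + 180° = 124.20° − 166.42° + 180° = 137.78°.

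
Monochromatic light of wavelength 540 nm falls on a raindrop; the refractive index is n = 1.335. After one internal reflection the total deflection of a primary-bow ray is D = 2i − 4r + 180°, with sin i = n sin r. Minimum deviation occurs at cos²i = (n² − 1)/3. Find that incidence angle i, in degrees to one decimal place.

cos²i = (1.335² − 1)/3 = (1.78222 − 1)/3 = 0.26074.
cos i = 0.51063, so i = 59.294°.

59.3°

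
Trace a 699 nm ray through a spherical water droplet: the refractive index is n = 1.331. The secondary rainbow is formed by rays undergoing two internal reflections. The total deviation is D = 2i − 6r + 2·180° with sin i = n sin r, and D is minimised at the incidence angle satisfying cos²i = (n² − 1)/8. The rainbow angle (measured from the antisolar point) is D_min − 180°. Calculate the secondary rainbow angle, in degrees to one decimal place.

50.4°

cos²i = (1.77156 − 1)/8 = 0.09645; i = arccos(0.31056) = 71.907°.
sin r = sin 71.907°/1.331 = 0.71417; r = 45.575°.
D_min = 2·71.907° − 6·45.575° + 360° = 230.365°.
Rainbow angle = D_min − 180° = 50.365°.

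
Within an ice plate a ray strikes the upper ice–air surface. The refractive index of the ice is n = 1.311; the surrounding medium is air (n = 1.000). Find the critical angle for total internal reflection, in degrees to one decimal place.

49.7°

sin θ_c = n_air / n = 1.000 / 1.311 = 0.7628.
θ_c = arcsin(0.7628) = 49.71°.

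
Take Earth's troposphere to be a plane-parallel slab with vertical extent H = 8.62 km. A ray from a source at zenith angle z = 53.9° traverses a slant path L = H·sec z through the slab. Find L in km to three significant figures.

sec z = 1/cos 53.9° = 1.6972.
L = 8.62 × 1.6972 = 14.630 km.

14.6 km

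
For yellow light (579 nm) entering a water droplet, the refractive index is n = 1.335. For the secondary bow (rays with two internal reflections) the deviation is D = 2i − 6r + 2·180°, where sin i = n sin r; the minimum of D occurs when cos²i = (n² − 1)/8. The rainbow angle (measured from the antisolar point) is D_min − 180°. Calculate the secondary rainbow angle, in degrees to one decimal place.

51.4°

cos²i = (1.78222 − 1)/8 = 0.09778; i = arccos(0.31269) = 71.778°.
sin r = sin 71.778°/1.335 = 0.71150; r = 45.357°.
D_min = 2·71.778° − 6·45.357° + 360° = 231.414°.
Rainbow angle = D_min − 180° = 51.414°.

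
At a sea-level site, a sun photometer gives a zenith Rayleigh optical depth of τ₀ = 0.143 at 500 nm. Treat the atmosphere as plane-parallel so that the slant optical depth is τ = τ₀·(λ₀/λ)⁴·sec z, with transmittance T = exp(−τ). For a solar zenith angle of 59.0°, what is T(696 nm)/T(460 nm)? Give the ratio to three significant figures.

1.37

Airmass: sec 59.0° = 1.9416.
τ(696 nm) = 0.143 × (500/696)⁴ × 1.9416 = 0.143 × 0.2663 × 1.9416 = 0.0740.
τ(460 nm) = 0.143 × (500/460)⁴ × 1.9416 = 0.143 × 1.3959 × 1.9416 = 0.3876.
T(696)/T(460) = exp(τ_B − τ_A) = exp(0.3136) = 1.3684.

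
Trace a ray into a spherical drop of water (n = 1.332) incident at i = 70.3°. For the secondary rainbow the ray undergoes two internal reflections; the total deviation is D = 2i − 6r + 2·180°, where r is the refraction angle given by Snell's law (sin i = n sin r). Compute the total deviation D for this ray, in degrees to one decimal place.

230.7°

sin r = sin 70.3° / 1.332 = 0.9415/1.332 = 0.7068; r = 44.98°.
D = 2·70.3° − 6·44.98° + 2·180° = 140.60° − 269.86° + 360° = 230.74°.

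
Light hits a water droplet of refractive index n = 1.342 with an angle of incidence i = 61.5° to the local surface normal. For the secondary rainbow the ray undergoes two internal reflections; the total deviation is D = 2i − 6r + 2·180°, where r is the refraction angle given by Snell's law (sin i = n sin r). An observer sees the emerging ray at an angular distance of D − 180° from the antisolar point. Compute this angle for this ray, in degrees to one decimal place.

57.5°

sin r = sin 61.5° / 1.342 = 0.8788/1.342 = 0.6549; r = 40.91°.
D = 2·61.5° − 6·40.91° + 2·180° = 123.00° − 245.45° + 360° = 237.55°.
Angle from antisolar point = D − 180° = 57.55°.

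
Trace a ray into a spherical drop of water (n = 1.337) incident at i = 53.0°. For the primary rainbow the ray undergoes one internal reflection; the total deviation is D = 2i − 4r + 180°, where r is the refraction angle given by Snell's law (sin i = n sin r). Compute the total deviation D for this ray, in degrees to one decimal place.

139.3°

sin r = sin 53.0° / 1.337 = 0.7986/1.337 = 0.5973; r = 36.68°.
D = 2·53.0° − 4·36.68° + 180° = 106.00° − 146.72° + 180° = 139.28°.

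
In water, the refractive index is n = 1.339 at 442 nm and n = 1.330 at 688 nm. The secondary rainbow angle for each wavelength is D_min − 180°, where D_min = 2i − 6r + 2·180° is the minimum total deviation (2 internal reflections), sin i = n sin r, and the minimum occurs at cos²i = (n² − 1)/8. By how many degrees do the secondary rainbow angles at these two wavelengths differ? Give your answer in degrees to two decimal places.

2.35°

At 442 nm (n = 1.339): cos²i = 0.09912 → i = 71.650°, r = 45.141°, D_min = 232.451°, rainbow angle = 52.451°.
At 688 nm (n = 1.330): cos²i = 0.09611 → i = 71.940°, r = 45.630°, D_min = 230.101°, rainbow angle = 50.101°.
Angular width = |52.451° − 50.101°| = 2.350°.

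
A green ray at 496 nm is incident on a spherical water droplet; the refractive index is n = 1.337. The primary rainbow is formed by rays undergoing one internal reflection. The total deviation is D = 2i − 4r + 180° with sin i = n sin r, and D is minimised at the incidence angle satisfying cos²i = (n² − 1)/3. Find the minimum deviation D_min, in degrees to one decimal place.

138.5°

cos²i = (1.78757 − 1)/3 = 0.26252; i = arccos(0.51237) = 59.178°.
sin r = sin 59.178°/1.337 = 0.64231; r = 39.964°.
D_min = 2·59.178° − 4·39.964° + 180° = 138.500°.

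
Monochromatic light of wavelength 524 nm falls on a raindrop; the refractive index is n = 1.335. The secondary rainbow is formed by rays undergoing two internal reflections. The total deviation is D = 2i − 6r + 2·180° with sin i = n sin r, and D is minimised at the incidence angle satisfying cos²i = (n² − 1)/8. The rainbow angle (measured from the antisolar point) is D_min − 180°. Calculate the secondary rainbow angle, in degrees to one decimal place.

cos²i = (1.78222 − 1)/8 = 0.09778; i = arccos(0.31269) = 71.778°.
sin r = sin 71.778°/1.335 = 0.71150; r = 45.357°.
D_min = 2·71.778° − 6·45.357° + 360° = 231.414°.
Rainbow angle = D_min − 180° = 51.414°.

51.4°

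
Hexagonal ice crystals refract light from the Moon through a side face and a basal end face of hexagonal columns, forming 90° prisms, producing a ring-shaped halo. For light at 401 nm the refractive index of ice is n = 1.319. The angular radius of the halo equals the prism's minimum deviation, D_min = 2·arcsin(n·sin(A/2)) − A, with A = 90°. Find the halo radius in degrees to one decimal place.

47.7°

n·sin(A/2) = 1.319 × sin 45° = 1.319 × 0.7071 = 0.9327.
D_min = 2·arcsin(0.9327) − 90° = 2 × 68.856° − 90° = 47.711°.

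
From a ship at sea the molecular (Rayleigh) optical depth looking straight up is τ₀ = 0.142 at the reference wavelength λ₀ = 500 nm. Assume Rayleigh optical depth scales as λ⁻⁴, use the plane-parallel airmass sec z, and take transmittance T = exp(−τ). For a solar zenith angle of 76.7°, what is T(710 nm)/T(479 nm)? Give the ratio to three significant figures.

1.79

Airmass: sec 76.7° = 4.3469.
τ(710 nm) = 0.142 × (500/710)⁴ × 4.3469 = 0.142 × 0.2459 × 4.3469 = 0.1518.
τ(479 nm) = 0.142 × (500/479)⁴ × 4.3469 = 0.142 × 1.1872 × 4.3469 = 0.7328.
T(710)/T(479) = exp(τ_B − τ_A) = exp(0.5810) = 1.7879.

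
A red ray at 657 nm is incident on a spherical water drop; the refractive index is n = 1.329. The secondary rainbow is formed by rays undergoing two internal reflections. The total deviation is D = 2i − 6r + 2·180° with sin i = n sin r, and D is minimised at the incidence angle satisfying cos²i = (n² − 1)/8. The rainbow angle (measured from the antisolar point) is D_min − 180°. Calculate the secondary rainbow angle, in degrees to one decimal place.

cos²i = (1.76624 − 1)/8 = 0.09578; i = arccos(0.30948) = 71.972°.
sin r = sin 71.972°/1.329 = 0.71550; r = 45.685°.
D_min = 2·71.972° − 6·45.685° + 360° = 229.837°.
Rainbow angle = D_min − 180° = 49.837°.

49.8°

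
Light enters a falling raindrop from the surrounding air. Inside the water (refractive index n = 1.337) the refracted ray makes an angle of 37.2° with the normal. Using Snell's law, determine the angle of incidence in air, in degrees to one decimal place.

Snell: sin θ_i = n · sin θ_r = 1.337 × sin 37.2° = 1.337 × 0.6046 = 0.8083.
θ_i = arcsin(0.8083) = 53.93°.

53.9°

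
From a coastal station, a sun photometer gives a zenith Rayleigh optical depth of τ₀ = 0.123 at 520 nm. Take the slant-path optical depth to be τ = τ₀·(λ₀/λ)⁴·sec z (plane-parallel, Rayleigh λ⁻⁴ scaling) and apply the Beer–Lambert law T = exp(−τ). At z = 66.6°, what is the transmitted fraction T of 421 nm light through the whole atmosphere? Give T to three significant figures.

sec 66.6° = 2.5180.
τ = 0.123 × (520/421)⁴ × 2.5180 = 0.123 × 2.3275 × 2.5180 = 0.7208.
T = exp(−0.7208) = 0.4863.

0.486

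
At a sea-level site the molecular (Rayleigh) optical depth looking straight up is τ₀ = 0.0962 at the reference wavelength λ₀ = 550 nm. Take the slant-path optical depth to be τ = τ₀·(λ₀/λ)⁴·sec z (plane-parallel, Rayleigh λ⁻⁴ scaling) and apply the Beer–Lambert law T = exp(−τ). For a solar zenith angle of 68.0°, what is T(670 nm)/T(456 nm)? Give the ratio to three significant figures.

1.53

Airmass: sec 68.0° = 2.6695.
τ(670 nm) = 0.0962 × (550/670)⁴ × 2.6695 = 0.0962 × 0.4541 × 2.6695 = 0.1166.
τ(456 nm) = 0.0962 × (550/456)⁴ × 2.6695 = 0.0962 × 2.1164 × 2.6695 = 0.5435.
T(670)/T(456) = exp(τ_B − τ_A) = exp(0.4269) = 1.5325.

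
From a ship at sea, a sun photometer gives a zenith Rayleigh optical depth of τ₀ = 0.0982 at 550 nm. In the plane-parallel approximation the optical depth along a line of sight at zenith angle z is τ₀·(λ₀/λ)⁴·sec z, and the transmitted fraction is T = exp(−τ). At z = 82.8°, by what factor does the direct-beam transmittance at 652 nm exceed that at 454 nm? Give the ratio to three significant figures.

Airmass: sec 82.8° = 7.9787.
τ(652 nm) = 0.0982 × (550/652)⁴ × 7.9787 = 0.0982 × 0.5064 × 7.9787 = 0.3967.
τ(454 nm) = 0.0982 × (550/454)⁴ × 7.9787 = 0.0982 × 2.1539 × 7.9787 = 1.6876.
T(652)/T(454) = exp(τ_B − τ_A) = exp(1.2909) = 3.6360.

3.64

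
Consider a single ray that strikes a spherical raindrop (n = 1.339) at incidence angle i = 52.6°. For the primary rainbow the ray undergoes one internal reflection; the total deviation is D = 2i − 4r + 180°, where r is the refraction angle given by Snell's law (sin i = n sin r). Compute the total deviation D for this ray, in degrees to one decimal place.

sin r = sin 52.6° / 1.339 = 0.7944/1.339 = 0.5933; r = 36.39°.
D = 2·52.6° − 4·36.39° + 180° = 105.20° − 145.56° + 180° = 139.64°.

139.6°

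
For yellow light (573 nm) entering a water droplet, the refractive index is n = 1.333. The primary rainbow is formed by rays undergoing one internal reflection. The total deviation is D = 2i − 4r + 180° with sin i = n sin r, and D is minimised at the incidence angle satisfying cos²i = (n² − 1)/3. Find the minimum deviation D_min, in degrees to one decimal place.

cos²i = (1.77689 − 1)/3 = 0.25896; i = arccos(0.50888) = 59.410°.
sin r = sin 59.410°/1.333 = 0.64579; r = 40.225°.
D_min = 2·59.410° − 4·40.225° + 180° = 137.922°.

137.9°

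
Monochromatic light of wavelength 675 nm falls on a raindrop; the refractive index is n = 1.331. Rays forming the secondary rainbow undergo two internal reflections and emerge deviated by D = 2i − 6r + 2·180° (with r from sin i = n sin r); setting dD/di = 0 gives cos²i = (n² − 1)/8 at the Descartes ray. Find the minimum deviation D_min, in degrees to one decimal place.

cos²i = (1.77156 − 1)/8 = 0.09645; i = arccos(0.31056) = 71.907°.
sin r = sin 71.907°/1.331 = 0.71417; r = 45.575°.
D_min = 2·71.907° − 6·45.575° + 360° = 230.365°.

230.4°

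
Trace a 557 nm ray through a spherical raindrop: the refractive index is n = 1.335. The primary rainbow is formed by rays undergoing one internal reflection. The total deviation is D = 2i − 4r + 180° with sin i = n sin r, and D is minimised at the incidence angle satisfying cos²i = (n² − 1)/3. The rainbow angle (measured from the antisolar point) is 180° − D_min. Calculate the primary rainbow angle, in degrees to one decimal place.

cos²i = (1.78222 − 1)/3 = 0.26074; i = arccos(0.51063) = 59.294°.
sin r = sin 59.294°/1.335 = 0.64405; r = 40.094°.
D_min = 2·59.294° − 4·40.094° + 180° = 138.212°.
Rainbow angle = 180° − D_min = 41.788°.

41.8°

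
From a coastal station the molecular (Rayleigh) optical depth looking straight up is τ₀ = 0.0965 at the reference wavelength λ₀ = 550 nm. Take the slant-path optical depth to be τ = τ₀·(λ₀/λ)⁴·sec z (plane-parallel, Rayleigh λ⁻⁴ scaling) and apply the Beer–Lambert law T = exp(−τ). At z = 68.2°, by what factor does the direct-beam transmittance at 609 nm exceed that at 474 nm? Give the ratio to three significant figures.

Airmass: sec 68.2° = 2.6927.
τ(609 nm) = 0.0965 × (550/609)⁴ × 2.6927 = 0.0965 × 0.6652 × 2.6927 = 0.1729.
τ(474 nm) = 0.0965 × (550/474)⁴ × 2.6927 = 0.0965 × 1.8127 × 2.6927 = 0.4710.
T(609)/T(474) = exp(τ_B − τ_A) = exp(0.2982) = 1.3474.

1.35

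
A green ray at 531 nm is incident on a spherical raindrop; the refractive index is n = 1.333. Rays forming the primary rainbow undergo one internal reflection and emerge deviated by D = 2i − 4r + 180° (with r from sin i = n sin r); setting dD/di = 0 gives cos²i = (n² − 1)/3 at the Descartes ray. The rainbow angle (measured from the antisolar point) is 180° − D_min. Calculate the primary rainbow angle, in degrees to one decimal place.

42.1°

cos²i = (1.77689 − 1)/3 = 0.25896; i = arccos(0.50888) = 59.410°.
sin r = sin 59.410°/1.333 = 0.64579; r = 40.225°.
D_min = 2·59.410° − 4·40.225° + 180° = 137.922°.
Rainbow angle = 180° − D_min = 42.078°.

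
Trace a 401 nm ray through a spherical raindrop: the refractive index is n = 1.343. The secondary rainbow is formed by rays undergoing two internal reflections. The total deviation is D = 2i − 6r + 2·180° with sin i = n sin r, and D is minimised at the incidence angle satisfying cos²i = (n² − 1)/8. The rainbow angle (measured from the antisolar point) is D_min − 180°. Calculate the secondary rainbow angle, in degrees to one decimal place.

cos²i = (1.80365 − 1)/8 = 0.10046; i = arccos(0.31695) = 71.522°.
sin r = sin 71.522°/1.343 = 0.70621; r = 44.928°.
D_min = 2·71.522° − 6·44.928° + 360° = 233.478°.
Rainbow angle = D_min − 180° = 53.478°.

53.5°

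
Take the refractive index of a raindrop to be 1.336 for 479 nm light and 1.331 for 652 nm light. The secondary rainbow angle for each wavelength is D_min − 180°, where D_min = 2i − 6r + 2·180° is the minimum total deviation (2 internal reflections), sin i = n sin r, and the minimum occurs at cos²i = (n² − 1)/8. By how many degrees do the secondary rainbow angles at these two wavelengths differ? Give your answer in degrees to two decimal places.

At 479 nm (n = 1.336): cos²i = 0.09811 → i = 71.746°, r = 45.303°, D_min = 231.674°, rainbow angle = 51.674°.
At 652 nm (n = 1.331): cos²i = 0.09645 → i = 71.907°, r = 45.575°, D_min = 230.365°, rainbow angle = 50.365°.
Angular width = |51.674° − 50.365°| = 1.309°.

1.31°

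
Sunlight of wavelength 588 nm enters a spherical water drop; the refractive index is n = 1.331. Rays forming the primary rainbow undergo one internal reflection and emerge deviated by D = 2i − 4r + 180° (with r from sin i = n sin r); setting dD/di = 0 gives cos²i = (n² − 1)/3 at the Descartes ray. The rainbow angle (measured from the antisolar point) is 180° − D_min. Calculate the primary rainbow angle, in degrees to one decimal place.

42.4°

cos²i = (1.77156 − 1)/3 = 0.25719; i = arccos(0.50714) = 59.527°.
sin r = sin 59.527°/1.331 = 0.64753; r = 40.356°.
D_min = 2·59.527° − 4·40.356° + 180° = 137.630°.
Rainbow angle = 180° − D_min = 42.370°.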